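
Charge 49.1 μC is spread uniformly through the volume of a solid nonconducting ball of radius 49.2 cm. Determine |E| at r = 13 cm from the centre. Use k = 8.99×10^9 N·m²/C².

Symmetry ⇒ E = E(r) r̂. Gaussian sphere of radius r = 13 cm (r < R).
For a uniform sphere the enclosed fraction is (r/R)³, so Q_enc = (49.1 μC)(0.13/0.492)³ = 9.058e-7 C.
Applying ∮E·dA = Q_enc/ε₀ with Φ = E(4πr²):
E = k|Q_enc|/r² = (8.99×10^9)(9.058×10^-7)/(0.13)² = 4.82×10^5 N/C.

E ≈ 4.82×10^5 N/C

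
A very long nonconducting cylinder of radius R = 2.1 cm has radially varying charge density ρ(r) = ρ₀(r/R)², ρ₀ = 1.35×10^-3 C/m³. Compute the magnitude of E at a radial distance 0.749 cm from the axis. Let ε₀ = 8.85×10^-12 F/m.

|E| = 3.63×10^4 V/m

Take a coaxial cylindrical Gaussian surface of radius r = 0.749 cm and length L (r < R).
λ_enc = ∫₀^r ρ(r')·2πr' dr' = (2πρ₀/R²)·r^4/4 = 1.513×10^-8 C/m.
By Gauss's law (flux through the curved wall only), E·2πrL = λ_enc L/ε₀.
E = |λ_enc|/(2πε₀r) = (1.513e-8)/(2π·8.85×10^-12·0.00749) = 3.63×10^4 N/C.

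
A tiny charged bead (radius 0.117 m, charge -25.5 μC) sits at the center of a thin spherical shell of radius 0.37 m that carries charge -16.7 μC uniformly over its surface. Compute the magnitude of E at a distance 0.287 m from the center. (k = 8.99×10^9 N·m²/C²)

Symmetry ⇒ E = E(r) r̂. Gaussian sphere of radius r = 0.287 m (between the bodies, 0.117 m < r < 0.37 m).
The shell at 0.37 m lies outside the Gaussian surface, so Q_enc = -25.5 μC = -2.55×10^-5 C.
Gauss's law: E·4πr² = Q_enc/ε₀.
E = k|Q_enc|/r² = (8.99×10^9)(2.55×10^-5)/(0.287)² = 2.78×10^6 N/C.

|E| = 2.78e6 N/C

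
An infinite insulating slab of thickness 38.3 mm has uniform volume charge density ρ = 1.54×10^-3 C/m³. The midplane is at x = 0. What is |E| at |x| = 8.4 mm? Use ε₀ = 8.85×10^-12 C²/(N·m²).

By symmetry E is perpendicular to the slab. A Gaussian pillbox from −8.4 mm to +8.4 mm (face area A) lies entirely within the slab.
Q_enc = ρ·(2x)·A and flux = 2EA, so 2EA = 2ρxA/ε₀ ⇒ E = |ρ|x/ε₀.
E = (1.54×10^-3)(0.0084)/(8.85×10^-12) = 1.46×10^6 N/C.

E ≈ 1.46×10^6 N/C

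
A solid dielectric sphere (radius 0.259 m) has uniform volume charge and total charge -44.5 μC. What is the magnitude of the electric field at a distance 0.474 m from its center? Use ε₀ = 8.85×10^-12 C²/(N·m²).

Use a concentric Gaussian sphere at r = 0.474 m (r > R, so the entire charge is enclosed).
Q_enc = -44.5 μC = -4.45×10^-5 C.
By Gauss's law, ∮E·dA = E·4πr² = Q_enc/ε₀.
E = |Q_enc|/(4πε₀r²) = (4.45e-5)/(4π·8.85×10^-12·(0.474)²) = 1.78×10^6 N/C.

1.78×10^6 V/m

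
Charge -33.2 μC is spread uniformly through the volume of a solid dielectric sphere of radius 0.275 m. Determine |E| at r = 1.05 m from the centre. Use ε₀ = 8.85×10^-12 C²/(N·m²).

Take a concentric spherical Gaussian surface of radius r = 1.05 m (r > R, so the entire charge is enclosed).
Q_enc = -33.2 μC = -3.32×10^-5 C.
Applying ∮E·dA = Q_enc/ε₀ with Φ = E(4πr²):
E = |Q_enc|/(4πε₀r²) = (3.32e-5)/(4π·8.85×10^-12·(1.05)²) = 2.71×10^5 N/C.

E ≈ 2.71×10^5 V/m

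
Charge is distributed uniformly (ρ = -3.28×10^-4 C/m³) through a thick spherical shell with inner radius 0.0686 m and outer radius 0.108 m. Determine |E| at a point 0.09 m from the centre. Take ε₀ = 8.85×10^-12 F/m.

By spherical symmetry E is radial; choose a Gaussian sphere of radius r = 0.09 m (within the shell material, 0.0686 m < r < 0.108 m).
Enclosed charge is the volume from a to r: Q_enc = (4π/3)ρ(r³ − a³) = -5.58×10^-7 C.
Since E is radial and uniform over the Gaussian sphere, Φ = E·4πr² = Q_enc/ε₀.
E = |Q_enc|/(4πε₀r²) = (5.58×10^-7)/(4π·8.85×10^-12·(0.09)²) = 6.19×10^5 N/C.

E ≈ 6.19×10^5 N/C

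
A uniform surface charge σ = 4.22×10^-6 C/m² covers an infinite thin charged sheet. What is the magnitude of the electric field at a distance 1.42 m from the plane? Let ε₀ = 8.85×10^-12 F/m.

|E| = 2.38e5 V/m

Choose a cylindrical pillbox piercing the sheet, end faces (area A) parallel to it.
Only the two end caps contribute flux: Φ = 2EA. With Q_enc = σA, Gauss's law gives E = |σ|/(2ε₀).
E = |σ|/(2ε₀) = (4.22×10^-6)/(2·8.85×10^-12) = 2.38×10^5 N/C.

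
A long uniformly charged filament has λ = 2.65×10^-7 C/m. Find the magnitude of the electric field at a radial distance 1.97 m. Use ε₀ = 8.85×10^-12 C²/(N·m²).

E ≈ 2.42e3 V/m

Coaxial Gaussian cylinder, radius r = 1.97 m, length L.
Q_enc = λL, so λ_enc = 2.65×10^-7 C/m.
Gauss's law: E·2πrL = λ_enc L/ε₀.
E = |λ_enc|/(2πε₀r) = (2.65×10^-7)/(2π·8.85×10^-12·1.97) = 2.42e3 N/C.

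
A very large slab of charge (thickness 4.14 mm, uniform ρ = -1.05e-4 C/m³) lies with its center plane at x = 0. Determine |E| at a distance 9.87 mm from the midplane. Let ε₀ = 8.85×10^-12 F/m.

The point |x| = 9.87 mm lies outside the slab (half-thickness 0.00207 m). A symmetric pillbox spanning the full slab encloses Q_enc = ρ·d·A.
Flux = 2EA ⇒ E = |ρ|d/(2ε₀), independent of distance outside.
E = (1.05×10^-4)(0.00414)/(2·8.85×10^-12) = 2.46e4 N/C.

|E| ≈ 2.46×10^4 V/m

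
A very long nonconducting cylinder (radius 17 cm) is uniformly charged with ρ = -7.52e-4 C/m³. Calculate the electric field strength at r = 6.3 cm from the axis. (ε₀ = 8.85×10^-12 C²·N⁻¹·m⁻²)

Coaxial Gaussian cylinder, radius r = 6.3 cm, length L (r < R).
Charge inside radius r per length L is ρ·πr²·L, so λ_enc = ρπr² = -9.377e-6 C/m.
By Gauss's law (flux through the curved wall only), E·2πrL = λ_enc L/ε₀.
E = |λ_enc|/(2πε₀r) = (9.377×10^-6)/(2π·8.85×10^-12·0.063) = 2.68e6 N/C.

|E| ≈ 2.68e6 V/m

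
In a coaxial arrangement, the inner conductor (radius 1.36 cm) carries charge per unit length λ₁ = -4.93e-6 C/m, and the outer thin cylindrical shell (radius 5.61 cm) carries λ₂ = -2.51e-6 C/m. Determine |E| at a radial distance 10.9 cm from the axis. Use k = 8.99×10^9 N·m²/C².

E = 1.23e6 V/m

Choose a coaxial cylinder of radius r = 10.9 cm (arbitrary length L) as the Gaussian surface (r > 5.61 cm, enclosing both).
λ_enc = λ₁ + λ₂ = (-4.93×10^-6) + (-2.51e-6) = -7.44×10^-6 C/m.
Since E is radial and uniform over the curved surface, Φ = E·2πrL = Q_enc/ε₀ = λ_enc L/ε₀.
E = 2k|λ_enc|/r = 2(8.99×10^9)(7.44×10^-6)/(0.109) = 1.23×10^6 N/C.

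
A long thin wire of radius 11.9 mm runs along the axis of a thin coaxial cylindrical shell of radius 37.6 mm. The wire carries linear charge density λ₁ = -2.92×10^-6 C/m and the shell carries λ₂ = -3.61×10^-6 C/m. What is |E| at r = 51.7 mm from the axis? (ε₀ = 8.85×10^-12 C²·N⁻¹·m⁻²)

|E| ≈ 2.27e6 N/C

By cylindrical symmetry E is radial; use a coaxial Gaussian cylinder of radius 51.7 mm and length L (r > 37.6 mm, enclosing both).
λ_enc = λ₁ + λ₂ = (-2.92×10^-6) + (-3.61×10^-6) = -6.53×10^-6 C/m.
Gauss's law: E·2πrL = λ_enc L/ε₀.
E = |λ_enc|/(2πε₀r) = (6.53×10^-6)/(2π·8.85×10^-12·0.0517) = 2.27e6 N/C.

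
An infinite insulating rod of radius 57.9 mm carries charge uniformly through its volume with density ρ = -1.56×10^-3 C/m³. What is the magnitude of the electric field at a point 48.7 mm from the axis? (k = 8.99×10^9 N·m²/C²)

Take a coaxial cylindrical Gaussian surface of radius r = 48.7 mm and length L (r < R).
Charge inside radius r per length L is ρ·πr²·L, so λ_enc = ρπr² = -1.162×10^-5 C/m.
Since E is radial and uniform over the curved surface, Φ = E·2πrL = Q_enc/ε₀ = λ_enc L/ε₀.
E = 2k|λ_enc|/r = 2(8.99×10^9)(1.162×10^-5)/(0.0487) = 4.29×10^6 N/C.

|E| ≈ 4.29×10^6 N/C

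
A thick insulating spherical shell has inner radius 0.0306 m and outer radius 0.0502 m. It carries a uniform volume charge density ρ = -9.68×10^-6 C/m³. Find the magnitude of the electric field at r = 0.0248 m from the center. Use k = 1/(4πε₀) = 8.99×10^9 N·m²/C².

Take a concentric spherical Gaussian surface of radius r = 0.0248 m (r < 0.0306 m, inside the empty cavity).
No charge is enclosed, so by Gauss's law E·4πr² = 0 ⇒ E = 0.

E = 0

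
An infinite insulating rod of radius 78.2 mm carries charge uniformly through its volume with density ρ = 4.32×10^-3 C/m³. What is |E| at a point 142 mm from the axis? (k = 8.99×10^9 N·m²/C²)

By cylindrical symmetry E is radial; use a coaxial Gaussian cylinder of radius 142 mm and length L (r > 78.2 mm, full cross-section enclosed).
λ_enc = ρ·πR² = (4.32e-3)π(0.0782)² = 8.299×10^-5 C/m.
By Gauss's law (flux through the curved wall only), E·2πrL = λ_enc L/ε₀.
E = 2k|λ_enc|/r = 2(8.99×10^9)(8.299×10^-5)/(0.142) = 1.05e7 N/C.

E = 1.05×10^7 V/m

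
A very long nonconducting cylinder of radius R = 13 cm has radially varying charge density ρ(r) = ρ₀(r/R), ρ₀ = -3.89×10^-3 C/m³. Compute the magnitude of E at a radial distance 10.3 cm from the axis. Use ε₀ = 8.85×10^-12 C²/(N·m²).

By cylindrical symmetry E is radial; use a coaxial Gaussian cylinder of radius 10.3 cm and length L (r < R).
λ_enc = ∫₀^r ρ(r')·2πr' dr' = (2πρ₀/R)·r^3/3 = -6.848e-5 C/m.
By Gauss's law (flux through the curved wall only), E·2πrL = λ_enc L/ε₀.
E = |λ_enc|/(2πε₀r) = (6.848×10^-5)/(2π·8.85×10^-12·0.103) = 1.20e7 N/C.

E = 1.20×10^7 N/C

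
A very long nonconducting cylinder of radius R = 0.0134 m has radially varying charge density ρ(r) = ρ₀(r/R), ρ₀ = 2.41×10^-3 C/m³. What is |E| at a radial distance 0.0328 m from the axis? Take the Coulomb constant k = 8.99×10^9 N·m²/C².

Coaxial Gaussian cylinder, radius r = 0.0328 m, length L (r > R, full charge per length enclosed).
λ_enc = 2π ∫₀^R ρ₀(r'/R)^1 r' dr' = 2πρ₀R²/3 = 9.063e-7 C/m.
By Gauss's law (flux through the curved wall only), E·2πrL = λ_enc L/ε₀.
E = 2k|λ_enc|/r = 2(8.99×10^9)(9.063e-7)/(0.0328) = 4.97×10^5 N/C.

E ≈ 4.97×10^5 V/m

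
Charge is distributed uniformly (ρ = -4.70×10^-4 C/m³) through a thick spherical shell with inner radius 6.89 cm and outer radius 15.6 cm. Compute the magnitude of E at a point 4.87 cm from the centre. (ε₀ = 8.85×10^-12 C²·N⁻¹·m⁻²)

Take a concentric spherical Gaussian surface of radius r = 4.87 cm (r < 6.89 cm, inside the empty cavity).
No charge is enclosed, so by Gauss's law E·4πr² = 0 ⇒ E = 0.

E = 0 (no enclosed charge)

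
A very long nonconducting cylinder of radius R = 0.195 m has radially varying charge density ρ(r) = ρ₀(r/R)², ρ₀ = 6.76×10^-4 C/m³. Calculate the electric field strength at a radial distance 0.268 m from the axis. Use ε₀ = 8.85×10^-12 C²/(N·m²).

2.71e6 N/C

Take a coaxial cylindrical Gaussian surface of radius r = 0.268 m and length L (r > R, full charge per length enclosed).
λ_enc = 2π ∫₀^R ρ₀(r'/R)^2 r' dr' = 2πρ₀R²/4 = 4.038×10^-5 C/m.
By Gauss's law (flux through the curved wall only), E·2πrL = λ_enc L/ε₀.
E = |λ_enc|/(2πε₀r) = (4.038e-5)/(2π·8.85×10^-12·0.268) = 2.71×10^6 N/C.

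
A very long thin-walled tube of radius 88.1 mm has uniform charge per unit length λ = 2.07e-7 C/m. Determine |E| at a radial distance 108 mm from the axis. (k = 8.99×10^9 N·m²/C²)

3.45e4 N/C

By cylindrical symmetry E is radial; use a coaxial Gaussian cylinder of radius 108 mm and length L (r > 88.1 mm).
The full line charge is enclosed: λ_enc = 2.07e-7 C/m.
Gauss's law: E·2πrL = λ_enc L/ε₀.
E = 2k|λ_enc|/r = 2(8.99×10^9)(2.07×10^-7)/(0.108) = 3.45×10^4 N/C.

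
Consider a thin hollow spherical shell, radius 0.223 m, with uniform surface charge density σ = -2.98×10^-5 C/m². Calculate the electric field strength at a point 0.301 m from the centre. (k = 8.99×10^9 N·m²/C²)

|E| = 1.85e6 N/C

Use a concentric Gaussian sphere at r = 0.301 m (r > 0.223 m).
The entire shell is enclosed: Q_enc = σ·4πR² = (-2.98×10^-5)·4π·(0.223)² = -1.862e-5 C.
Since E is radial and uniform over the Gaussian sphere, Φ = E·4πr² = Q_enc/ε₀.
E = k|Q_enc|/r² = (8.99×10^9)(1.862e-5)/(0.301)² = 1.85×10^6 N/C.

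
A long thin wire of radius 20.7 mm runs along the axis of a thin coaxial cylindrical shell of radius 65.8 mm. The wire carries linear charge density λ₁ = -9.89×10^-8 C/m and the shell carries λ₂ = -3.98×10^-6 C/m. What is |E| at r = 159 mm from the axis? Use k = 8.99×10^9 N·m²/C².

|E| ≈ 4.61e5 N/C

Take a coaxial cylindrical Gaussian surface of radius r = 159 mm and length L (r > 65.8 mm, enclosing both).
λ_enc = λ₁ + λ₂ = (-9.89×10^-8) + (-3.98×10^-6) = -4.079×10^-6 C/m.
Gauss's law: E·2πrL = λ_enc L/ε₀.
E = 2k|λ_enc|/r = 2(8.99×10^9)(4.079×10^-6)/(0.159) = 4.61e5 N/C.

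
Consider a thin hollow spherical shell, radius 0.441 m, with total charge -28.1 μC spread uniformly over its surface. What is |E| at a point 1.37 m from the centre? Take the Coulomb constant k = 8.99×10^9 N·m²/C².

Use a concentric Gaussian sphere at r = 1.37 m (r > 0.441 m).
The entire shell is enclosed: Q_enc = -2.81×10^-5 C.
Since E is radial and uniform over the Gaussian sphere, Φ = E·4πr² = Q_enc/ε₀.
E = k|Q_enc|/r² = (8.99×10^9)(2.81×10^-5)/(1.37)² = 1.35×10^5 N/C.

1.35×10^5 N/C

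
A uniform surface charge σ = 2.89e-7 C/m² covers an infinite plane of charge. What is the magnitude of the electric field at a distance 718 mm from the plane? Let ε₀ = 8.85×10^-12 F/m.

|E| ≈ 1.63×10^4 V/m

By planar symmetry E is perpendicular to the sheet and uniform; use a Gaussian pillbox with flat faces of area A on each side of the sheet.
Only the two end caps contribute flux: Φ = 2EA. With Q_enc = σA, Gauss's law gives E = |σ|/(2ε₀).
E = |σ|/(2ε₀) = (2.89×10^-7)/(2·8.85×10^-12) = 1.63×10^4 N/C.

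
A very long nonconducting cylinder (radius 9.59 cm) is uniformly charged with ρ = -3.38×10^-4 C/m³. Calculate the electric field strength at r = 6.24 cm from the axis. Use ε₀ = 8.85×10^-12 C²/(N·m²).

1.19×10^6 N/C

Choose a coaxial cylinder of radius r = 6.24 cm (arbitrary length L) as the Gaussian surface (r < R).
Enclosed charge per unit length: λ_enc = ρ·πr² = (-3.38×10^-4)π(0.0624)² = -4.135e-6 C/m.
Since E is radial and uniform over the curved surface, Φ = E·2πrL = Q_enc/ε₀ = λ_enc L/ε₀.
E = |λ_enc|/(2πε₀r) = (4.135e-6)/(2π·8.85×10^-12·0.0624) = 1.19×10^6 N/C.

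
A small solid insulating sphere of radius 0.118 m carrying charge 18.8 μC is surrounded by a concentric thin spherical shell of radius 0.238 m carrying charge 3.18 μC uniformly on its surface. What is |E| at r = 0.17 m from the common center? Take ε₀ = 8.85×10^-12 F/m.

By spherical symmetry E is radial; choose a Gaussian sphere of radius r = 0.17 m (between the bodies, 0.118 m < r < 0.238 m).
Only the inner charge is enclosed; the outer shell contributes nothing inside itself. Q_enc = 18.8 μC = 1.88×10^-5 C.
Applying ∮E·dA = Q_enc/ε₀ with Φ = E(4πr²):
E = |Q_enc|/(4πε₀r²) = (1.88e-5)/(4π·8.85×10^-12·(0.17)²) = 5.85e6 N/C.

5.85×10^6 N/C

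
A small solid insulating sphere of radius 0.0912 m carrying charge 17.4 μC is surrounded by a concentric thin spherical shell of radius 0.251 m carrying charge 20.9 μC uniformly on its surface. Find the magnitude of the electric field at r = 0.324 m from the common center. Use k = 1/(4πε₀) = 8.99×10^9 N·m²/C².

|E| ≈ 3.28×10^6 V/m

Symmetry ⇒ E = E(r) r̂. Gaussian sphere of radius r = 0.324 m (r > 0.251 m, enclosing both).
Q_enc = (17.4 μC) + (20.9 μC) = 3.83×10^-5 C.
Gauss's law: E·4πr² = Q_enc/ε₀.
E = k|Q_enc|/r² = (8.99×10^9)(3.83×10^-5)/(0.324)² = 3.28×10^6 N/C.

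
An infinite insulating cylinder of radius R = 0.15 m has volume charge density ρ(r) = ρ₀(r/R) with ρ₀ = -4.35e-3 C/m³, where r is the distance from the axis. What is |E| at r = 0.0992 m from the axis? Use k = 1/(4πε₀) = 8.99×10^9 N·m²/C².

|E| = 1.07e7 N/C

Take a coaxial cylindrical Gaussian surface of radius r = 0.0992 m and length L (r < R).
λ_enc = ∫₀^r ρ(r')·2πr' dr' = (2πρ₀/R)·r^3/3 = -5.929e-5 C/m.
By Gauss's law (flux through the curved wall only), E·2πrL = λ_enc L/ε₀.
E = 2k|λ_enc|/r = 2(8.99×10^9)(5.929×10^-5)/(0.0992) = 1.07×10^7 N/C.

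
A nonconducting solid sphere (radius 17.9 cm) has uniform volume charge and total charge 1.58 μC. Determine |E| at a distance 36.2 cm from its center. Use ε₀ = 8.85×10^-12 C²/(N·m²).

|E| ≈ 1.08e5 N/C

Use a concentric Gaussian sphere at r = 36.2 cm (r > R, so the entire charge is enclosed).
Q_enc = 1.58 μC = 1.58e-6 C.
Gauss's law: E·4πr² = Q_enc/ε₀.
E = |Q_enc|/(4πε₀r²) = (1.58×10^-6)/(4π·8.85×10^-12·(0.362)²) = 1.08×10^5 N/C.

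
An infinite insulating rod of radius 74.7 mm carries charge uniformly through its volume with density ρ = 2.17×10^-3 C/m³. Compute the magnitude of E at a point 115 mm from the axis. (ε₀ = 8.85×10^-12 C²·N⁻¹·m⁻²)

|E| = 5.95e6 V/m

Coaxial Gaussian cylinder, radius r = 115 mm, length L (r > 74.7 mm, full cross-section enclosed).
λ_enc = ρ·πR² = (2.17e-3)π(0.0747)² = 3.804×10^-5 C/m.
Applying ∮E·dA = Q_enc/ε₀ with the end caps contributing no flux:
E = |λ_enc|/(2πε₀r) = (3.804e-5)/(2π·8.85×10^-12·0.115) = 5.95×10^6 N/C.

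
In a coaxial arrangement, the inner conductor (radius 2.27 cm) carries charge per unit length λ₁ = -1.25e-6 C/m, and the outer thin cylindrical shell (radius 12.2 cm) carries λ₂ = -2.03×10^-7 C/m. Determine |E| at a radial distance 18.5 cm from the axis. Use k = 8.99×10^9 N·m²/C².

E = 1.41e5 V/m

Take a coaxial cylindrical Gaussian surface of radius r = 18.5 cm and length L (r > 12.2 cm, enclosing both).
λ_enc = λ₁ + λ₂ = (-1.25e-6) + (-2.03e-7) = -1.453e-6 C/m.
Applying ∮E·dA = Q_enc/ε₀ with the end caps contributing no flux:
E = 2k|λ_enc|/r = 2(8.99×10^9)(1.453×10^-6)/(0.185) = 1.41×10^5 N/C.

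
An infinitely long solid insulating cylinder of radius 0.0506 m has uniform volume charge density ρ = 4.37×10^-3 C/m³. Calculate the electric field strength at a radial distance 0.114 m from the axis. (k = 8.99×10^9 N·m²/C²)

|E| ≈ 5.54×10^6 V/m

Take a coaxial cylindrical Gaussian surface of radius r = 0.114 m and length L (r > 0.0506 m, full cross-section enclosed).
λ_enc = ρ·πR² = (4.37×10^-3)π(0.0506)² = 3.515e-5 C/m.
Gauss's law: E·2πrL = λ_enc L/ε₀.
E = 2k|λ_enc|/r = 2(8.99×10^9)(3.515×10^-5)/(0.114) = 5.54×10^6 N/C.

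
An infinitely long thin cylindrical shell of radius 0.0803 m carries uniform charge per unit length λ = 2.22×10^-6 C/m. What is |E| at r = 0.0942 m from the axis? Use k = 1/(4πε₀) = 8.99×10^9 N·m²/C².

|E| = 4.24×10^5 N/C

Choose a coaxial cylinder of radius r = 0.0942 m (arbitrary length L) as the Gaussian surface (r > 0.0803 m).
The full line charge is enclosed: λ_enc = 2.22×10^-6 C/m.
Since E is radial and uniform over the curved surface, Φ = E·2πrL = Q_enc/ε₀ = λ_enc L/ε₀.
E = 2k|λ_enc|/r = 2(8.99×10^9)(2.22×10^-6)/(0.0942) = 4.24×10^5 N/C.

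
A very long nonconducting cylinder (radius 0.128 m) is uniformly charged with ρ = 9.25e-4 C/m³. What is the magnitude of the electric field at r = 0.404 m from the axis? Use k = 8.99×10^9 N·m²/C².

Take a coaxial cylindrical Gaussian surface of radius r = 0.404 m and length L (r > 0.128 m, full cross-section enclosed).
λ_enc = ρ·πR² = (9.25×10^-4)π(0.128)² = 4.761e-5 C/m.
Applying ∮E·dA = Q_enc/ε₀ with the end caps contributing no flux:
E = 2k|λ_enc|/r = 2(8.99×10^9)(4.761×10^-5)/(0.404) = 2.12×10^6 N/C.

E ≈ 2.12×10^6 V/m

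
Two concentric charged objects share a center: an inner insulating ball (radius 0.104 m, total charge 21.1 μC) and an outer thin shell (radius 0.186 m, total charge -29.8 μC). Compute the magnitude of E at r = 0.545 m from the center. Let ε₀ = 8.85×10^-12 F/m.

2.63e5 V/m

By spherical symmetry E is radial; choose a Gaussian sphere of radius r = 0.545 m (r > 0.186 m, enclosing both).
Q_enc = (21.1 μC) + (-29.8 μC) = -8.70×10^-6 C.
Gauss's law: E·4πr² = Q_enc/ε₀.
E = |Q_enc|/(4πε₀r²) = (8.70×10^-6)/(4π·8.85×10^-12·(0.545)²) = 2.63×10^5 N/C.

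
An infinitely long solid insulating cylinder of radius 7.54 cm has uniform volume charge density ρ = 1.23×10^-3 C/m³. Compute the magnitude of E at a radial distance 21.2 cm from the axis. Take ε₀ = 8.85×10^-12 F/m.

|E| ≈ 1.86×10^6 N/C

Choose a coaxial cylinder of radius r = 21.2 cm (arbitrary length L) as the Gaussian surface (r > 7.54 cm, full cross-section enclosed).
λ_enc = ρ·πR² = (1.23×10^-3)π(0.0754)² = 2.197e-5 C/m.
Applying ∮E·dA = Q_enc/ε₀ with the end caps contributing no flux:
E = |λ_enc|/(2πε₀r) = (2.197e-5)/(2π·8.85×10^-12·0.212) = 1.86e6 N/C.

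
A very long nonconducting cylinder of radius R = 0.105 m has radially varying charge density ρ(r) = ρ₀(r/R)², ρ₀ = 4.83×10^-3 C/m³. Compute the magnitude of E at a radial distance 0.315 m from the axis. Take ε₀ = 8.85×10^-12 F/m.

|E| = 4.78×10^6 V/m

Coaxial Gaussian cylinder, radius r = 0.315 m, length L (r > R, full charge per length enclosed).
λ_enc = 2π ∫₀^R ρ₀(r'/R)^2 r' dr' = 2πρ₀R²/4 = 8.365e-5 C/m.
By Gauss's law (flux through the curved wall only), E·2πrL = λ_enc L/ε₀.
E = |λ_enc|/(2πε₀r) = (8.365×10^-5)/(2π·8.85×10^-12·0.315) = 4.78×10^6 N/C.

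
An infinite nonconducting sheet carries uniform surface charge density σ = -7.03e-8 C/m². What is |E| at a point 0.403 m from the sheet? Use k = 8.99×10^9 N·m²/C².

Choose a cylindrical pillbox piercing the sheet, end faces (area A) parallel to it.
Flux Φ = 2EA and Q_enc = σA, so 2EA = σA/ε₀ ⇒ E = |σ|/(2ε₀), independent of distance.
E = 2πk|σ| = 2π(8.99×10^9)(7.03×10^-8) = 3.97×10^3 N/C.

|E| = 3.97×10^3 V/m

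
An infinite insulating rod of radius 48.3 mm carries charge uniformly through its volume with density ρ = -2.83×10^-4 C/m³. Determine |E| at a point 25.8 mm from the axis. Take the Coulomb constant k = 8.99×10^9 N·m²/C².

E = 4.12×10^5 N/C

By cylindrical symmetry E is radial; use a coaxial Gaussian cylinder of radius 25.8 mm and length L (r < R).
Enclosed charge per unit length: λ_enc = ρ·πr² = (-2.83e-4)π(0.0258)² = -5.918e-7 C/m.
Since E is radial and uniform over the curved surface, Φ = E·2πrL = Q_enc/ε₀ = λ_enc L/ε₀.
E = 2k|λ_enc|/r = 2(8.99×10^9)(5.918×10^-7)/(0.0258) = 4.12×10^5 N/C.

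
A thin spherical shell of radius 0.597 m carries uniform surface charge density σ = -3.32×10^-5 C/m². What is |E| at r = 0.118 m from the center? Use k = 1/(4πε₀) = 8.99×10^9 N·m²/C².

E = 0 (no enclosed charge)

Use a concentric Gaussian sphere at r = 0.118 m (inside the shell, r < 0.597 m).
All the charge is outside the Gaussian surface: Q_enc = 0, hence E = 0 everywhere inside the shell.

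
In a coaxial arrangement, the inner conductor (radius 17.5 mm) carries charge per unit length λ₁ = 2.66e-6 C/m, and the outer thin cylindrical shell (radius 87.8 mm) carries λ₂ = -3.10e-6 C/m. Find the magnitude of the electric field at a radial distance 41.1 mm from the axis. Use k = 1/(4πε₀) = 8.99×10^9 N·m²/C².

E = 1.16×10^6 V/m

Coaxial Gaussian cylinder, radius r = 41.1 mm, length L (between the conductors, 17.5 mm < r < 87.8 mm).
The shell at 87.8 mm lies outside the Gaussian surface, so λ_enc = λ₁ = 2.66×10^-6 C/m.
By Gauss's law (flux through the curved wall only), E·2πrL = λ_enc L/ε₀.
E = 2k|λ_enc|/r = 2(8.99×10^9)(2.66×10^-6)/(0.0411) = 1.16e6 N/C.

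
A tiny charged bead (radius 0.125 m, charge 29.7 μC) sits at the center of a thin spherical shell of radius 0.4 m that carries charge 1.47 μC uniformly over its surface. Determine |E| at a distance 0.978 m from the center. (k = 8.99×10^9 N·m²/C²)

|E| = 2.93e5 V/m

Use a concentric Gaussian sphere at r = 0.978 m (r > 0.4 m, enclosing both).
Q_enc = (29.7 μC) + (1.47 μC) = 3.117e-5 C.
Since E is radial and uniform over the Gaussian sphere, Φ = E·4πr² = Q_enc/ε₀.
E = k|Q_enc|/r² = (8.99×10^9)(3.117×10^-5)/(0.978)² = 2.93×10^5 N/C.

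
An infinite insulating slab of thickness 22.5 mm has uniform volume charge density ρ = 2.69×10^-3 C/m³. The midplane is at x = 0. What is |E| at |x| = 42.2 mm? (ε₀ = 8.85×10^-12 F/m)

E = 3.42e6 N/C

The point |x| = 42.2 mm lies outside the slab (half-thickness 0.01125 m). A symmetric pillbox spanning the full slab encloses Q_enc = ρ·d·A.
Flux = 2EA ⇒ E = |ρ|d/(2ε₀), independent of distance outside.
E = (2.69×10^-3)(0.0225)/(2·8.85×10^-12) = 3.42×10^6 N/C.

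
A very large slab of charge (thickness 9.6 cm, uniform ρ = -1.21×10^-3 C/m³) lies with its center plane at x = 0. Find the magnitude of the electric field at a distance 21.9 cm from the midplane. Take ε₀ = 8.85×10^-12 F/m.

|E| ≈ 6.56×10^6 V/m

The point |x| = 21.9 cm lies outside the slab (half-thickness 0.048 m). A symmetric pillbox spanning the full slab encloses Q_enc = ρ·d·A.
Flux = 2EA ⇒ E = |ρ|d/(2ε₀), independent of distance outside.
E = (1.21×10^-3)(0.096)/(2·8.85×10^-12) = 6.56e6 N/C.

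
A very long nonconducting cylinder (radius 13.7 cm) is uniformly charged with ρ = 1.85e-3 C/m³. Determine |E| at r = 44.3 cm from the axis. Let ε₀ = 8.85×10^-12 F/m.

By cylindrical symmetry E is radial; use a coaxial Gaussian cylinder of radius 44.3 cm and length L (r > 13.7 cm, full cross-section enclosed).
λ_enc = ρ·πR² = (1.85×10^-3)π(0.137)² = 1.091×10^-4 C/m.
By Gauss's law (flux through the curved wall only), E·2πrL = λ_enc L/ε₀.
E = |λ_enc|/(2πε₀r) = (1.091e-4)/(2π·8.85×10^-12·0.443) = 4.43×10^6 N/C.

4.43×10^6 N/C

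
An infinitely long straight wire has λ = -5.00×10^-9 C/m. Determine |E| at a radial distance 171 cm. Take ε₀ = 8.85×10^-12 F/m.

Take a coaxial cylindrical Gaussian surface of radius r = 171 cm and length L.
Q_enc = λL, so λ_enc = -5.00×10^-9 C/m.
Gauss's law: E·2πrL = λ_enc L/ε₀.
E = |λ_enc|/(2πε₀r) = (5.00e-9)/(2π·8.85×10^-12·1.71) = 52.6 N/C.

E ≈ 52.6 V/m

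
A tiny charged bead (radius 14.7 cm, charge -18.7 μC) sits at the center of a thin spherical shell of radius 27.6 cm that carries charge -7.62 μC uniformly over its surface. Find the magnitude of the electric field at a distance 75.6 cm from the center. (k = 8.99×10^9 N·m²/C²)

4.14×10^5 N/C

Take a concentric spherical Gaussian surface of radius r = 75.6 cm (r > 27.6 cm, enclosing both).
Q_enc = (-18.7 μC) + (-7.62 μC) = -2.632e-5 C.
Since E is radial and uniform over the Gaussian sphere, Φ = E·4πr² = Q_enc/ε₀.
E = k|Q_enc|/r² = (8.99×10^9)(2.632×10^-5)/(0.756)² = 4.14×10^5 N/C.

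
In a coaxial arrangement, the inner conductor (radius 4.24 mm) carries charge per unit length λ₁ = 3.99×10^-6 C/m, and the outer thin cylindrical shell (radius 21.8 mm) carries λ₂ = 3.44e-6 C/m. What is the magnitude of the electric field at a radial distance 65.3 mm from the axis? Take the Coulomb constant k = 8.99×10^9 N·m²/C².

2.05×10^6 N/C

Take a coaxial cylindrical Gaussian surface of radius r = 65.3 mm and length L (r > 21.8 mm, enclosing both).
λ_enc = λ₁ + λ₂ = (3.99e-6) + (3.44e-6) = 7.43×10^-6 C/m.
Gauss's law: E·2πrL = λ_enc L/ε₀.
E = 2k|λ_enc|/r = 2(8.99×10^9)(7.43×10^-6)/(0.0653) = 2.05e6 N/C.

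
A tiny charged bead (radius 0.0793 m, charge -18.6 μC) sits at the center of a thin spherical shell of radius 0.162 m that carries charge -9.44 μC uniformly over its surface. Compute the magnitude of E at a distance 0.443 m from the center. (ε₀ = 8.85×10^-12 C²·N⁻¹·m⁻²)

|E| ≈ 1.28×10^6 N/C

Take a concentric spherical Gaussian surface of radius r = 0.443 m (r > 0.162 m, enclosing both).
Q_enc = (-18.6 μC) + (-9.44 μC) = -2.804e-5 C.
By Gauss's law, ∮E·dA = E·4πr² = Q_enc/ε₀.
E = |Q_enc|/(4πε₀r²) = (2.804e-5)/(4π·8.85×10^-12·(0.443)²) = 1.28e6 N/C.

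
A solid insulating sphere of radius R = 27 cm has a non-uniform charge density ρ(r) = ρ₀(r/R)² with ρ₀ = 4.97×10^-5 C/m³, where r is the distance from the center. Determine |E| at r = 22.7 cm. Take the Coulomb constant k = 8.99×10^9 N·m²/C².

Use a concentric Gaussian sphere at r = 22.7 cm (r < R).
Integrate the density: Q_enc = 4π ∫₀^r ρ₀(r'/R)^2 r'² dr' = 4πρ₀ r^5/(5·R²) = 1.033e-6 C.
Gauss's law: E·4πr² = Q_enc/ε₀.
E = k|Q_enc|/r² = (8.99×10^9)(1.033e-6)/(0.227)² = 1.80×10^5 N/C.

E ≈ 1.80e5 N/C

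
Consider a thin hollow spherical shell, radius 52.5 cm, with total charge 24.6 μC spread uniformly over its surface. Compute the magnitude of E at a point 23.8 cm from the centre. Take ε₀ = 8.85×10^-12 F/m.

Symmetry ⇒ E = E(r) r̂. Gaussian sphere of radius r = 23.8 cm (inside the shell, r < 52.5 cm).
All the charge is outside the Gaussian surface: Q_enc = 0, hence E = 0 everywhere inside the shell.

|E| = 0 N/C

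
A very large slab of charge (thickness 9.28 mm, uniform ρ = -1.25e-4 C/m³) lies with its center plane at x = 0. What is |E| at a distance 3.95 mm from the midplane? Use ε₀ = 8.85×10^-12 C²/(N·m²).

5.58×10^4 N/C

By symmetry E is perpendicular to the slab. A Gaussian pillbox from −3.95 mm to +3.95 mm (face area A) lies entirely within the slab.
Q_enc = ρ·(2x)·A and flux = 2EA, so 2EA = 2ρxA/ε₀ ⇒ E = |ρ|x/ε₀.
E = (1.25e-4)(0.00395)/(8.85×10^-12) = 5.58×10^4 N/C.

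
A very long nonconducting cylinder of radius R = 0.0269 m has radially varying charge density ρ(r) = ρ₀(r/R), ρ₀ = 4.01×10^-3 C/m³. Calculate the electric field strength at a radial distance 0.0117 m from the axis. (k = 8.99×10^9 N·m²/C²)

Take a coaxial cylindrical Gaussian surface of radius r = 0.0117 m and length L (r < R).
Integrating ρ over the cross-section to radius r: λ_enc = (2πρ₀/R) ∫₀^r r'^2 dr' = 2πρ₀ r^3/(3·R) = 5.00e-7 C/m.
Gauss's law: E·2πrL = λ_enc L/ε₀.
E = 2k|λ_enc|/r = 2(8.99×10^9)(5.00×10^-7)/(0.0117) = 7.68×10^5 N/C.

E ≈ 7.68e5 N/C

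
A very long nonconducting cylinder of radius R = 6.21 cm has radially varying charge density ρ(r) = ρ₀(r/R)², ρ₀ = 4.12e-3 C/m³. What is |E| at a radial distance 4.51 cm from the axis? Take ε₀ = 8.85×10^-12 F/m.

Coaxial Gaussian cylinder, radius r = 4.51 cm, length L (r < R).
λ_enc = ∫₀^r ρ(r')·2πr' dr' = (2πρ₀/R²)·r^4/4 = 6.943e-6 C/m.
Since E is radial and uniform over the curved surface, Φ = E·2πrL = Q_enc/ε₀ = λ_enc L/ε₀.
E = |λ_enc|/(2πε₀r) = (6.943×10^-6)/(2π·8.85×10^-12·0.0451) = 2.77e6 N/C.

|E| = 2.77e6 V/m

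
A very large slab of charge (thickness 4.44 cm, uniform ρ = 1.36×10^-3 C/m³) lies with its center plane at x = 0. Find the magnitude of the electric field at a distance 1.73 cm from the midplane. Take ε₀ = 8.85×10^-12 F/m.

E = 2.66×10^6 N/C

By symmetry E is perpendicular to the slab. A Gaussian pillbox from −1.73 cm to +1.73 cm (face area A) lies entirely within the slab.
Q_enc = ρ·(2x)·A and flux = 2EA, so 2EA = 2ρxA/ε₀ ⇒ E = |ρ|x/ε₀.
E = (1.36e-3)(0.0173)/(8.85×10^-12) = 2.66×10^6 N/C.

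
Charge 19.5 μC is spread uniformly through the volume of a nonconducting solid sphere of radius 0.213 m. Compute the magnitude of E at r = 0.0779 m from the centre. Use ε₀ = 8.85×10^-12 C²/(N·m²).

Take a concentric spherical Gaussian surface of radius r = 0.0779 m (r < R).
For a uniform sphere the enclosed fraction is (r/R)³, so Q_enc = (19.5 μC)(0.0779/0.213)³ = 9.539×10^-7 C.
Applying ∮E·dA = Q_enc/ε₀ with Φ = E(4πr²):
E = |Q_enc|/(4πε₀r²) = (9.539×10^-7)/(4π·8.85×10^-12·(0.0779)²) = 1.41e6 N/C.

1.41×10^6 V/m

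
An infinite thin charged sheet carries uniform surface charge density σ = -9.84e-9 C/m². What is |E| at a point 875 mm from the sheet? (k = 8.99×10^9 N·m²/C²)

|E| = 556 N/C

Choose a cylindrical pillbox piercing the sheet, end faces (area A) parallel to it.
Flux Φ = 2EA and Q_enc = σA, so 2EA = σA/ε₀ ⇒ E = |σ|/(2ε₀), independent of distance.
E = 2πk|σ| = 2π(8.99×10^9)(9.84e-9) = 556 N/C.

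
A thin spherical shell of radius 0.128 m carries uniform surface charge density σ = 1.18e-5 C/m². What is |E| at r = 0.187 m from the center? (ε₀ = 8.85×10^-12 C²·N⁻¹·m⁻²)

Take a concentric spherical Gaussian surface of radius r = 0.187 m (r > 0.128 m).
The entire shell is enclosed: Q_enc = σ·4πR² = (1.18×10^-5)·4π·(0.128)² = 2.429e-6 C.
By Gauss's law, ∮E·dA = E·4πr² = Q_enc/ε₀.
E = |Q_enc|/(4πε₀r²) = (2.429e-6)/(4π·8.85×10^-12·(0.187)²) = 6.25×10^5 N/C.

6.25e5 N/C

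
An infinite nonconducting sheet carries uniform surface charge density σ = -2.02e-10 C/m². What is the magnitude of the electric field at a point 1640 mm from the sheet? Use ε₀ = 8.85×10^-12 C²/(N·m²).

The symmetry is planar: E is normal to the sheet and the same magnitude on both sides. Take a pillbox straddling the sheet with end-cap area A.
Only the two end caps contribute flux: Φ = 2EA. With Q_enc = σA, Gauss's law gives E = |σ|/(2ε₀).
E = |σ|/(2ε₀) = (2.02×10^-10)/(2·8.85×10^-12) = 11.4 N/C.

|E| ≈ 11.4 N/C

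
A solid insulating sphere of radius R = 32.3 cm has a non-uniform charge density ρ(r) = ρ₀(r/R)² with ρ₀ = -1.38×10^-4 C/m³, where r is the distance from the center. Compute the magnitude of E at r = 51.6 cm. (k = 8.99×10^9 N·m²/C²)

Use a concentric Gaussian sphere at r = 51.6 cm (r > R, all charge enclosed).
Q_enc = 4π ∫₀^R ρ₀(r'/R)^2 r'² dr' = 4πρ₀R³/5 = -1.169×10^-5 C.
By Gauss's law, ∮E·dA = E·4πr² = Q_enc/ε₀.
E = k|Q_enc|/r² = (8.99×10^9)(1.169e-5)/(0.516)² = 3.95×10^5 N/C.

E ≈ 3.95×10^5 V/m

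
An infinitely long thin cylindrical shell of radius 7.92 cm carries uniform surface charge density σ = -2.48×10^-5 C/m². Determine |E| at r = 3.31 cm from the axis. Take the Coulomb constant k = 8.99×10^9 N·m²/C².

Take a coaxial cylindrical Gaussian surface of radius r = 3.31 cm and length L (r < 7.92 cm, inside the shell).
No charge is enclosed, so Gauss's law gives E·2πrL = 0 ⇒ E = 0.

E = 0 (no enclosed charge)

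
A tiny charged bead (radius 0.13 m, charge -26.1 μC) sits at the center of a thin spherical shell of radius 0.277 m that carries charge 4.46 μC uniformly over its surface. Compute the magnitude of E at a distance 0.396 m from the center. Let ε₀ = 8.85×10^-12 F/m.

E = 1.24×10^6 V/m

Use a concentric Gaussian sphere at r = 0.396 m (r > 0.277 m, enclosing both).
Q_enc = (-26.1 μC) + (4.46 μC) = -2.164e-5 C.
Gauss's law: E·4πr² = Q_enc/ε₀.
E = |Q_enc|/(4πε₀r²) = (2.164×10^-5)/(4π·8.85×10^-12·(0.396)²) = 1.24×10^6 N/C.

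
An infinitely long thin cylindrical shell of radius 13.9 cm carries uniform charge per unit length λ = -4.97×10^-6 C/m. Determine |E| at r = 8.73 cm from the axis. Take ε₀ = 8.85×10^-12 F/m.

E = 0 (no enclosed charge)

Coaxial Gaussian cylinder, radius r = 8.73 cm, length L (r < 13.9 cm, inside the shell).
All the surface charge lies outside this cylinder: Q_enc = 0, hence E = 0.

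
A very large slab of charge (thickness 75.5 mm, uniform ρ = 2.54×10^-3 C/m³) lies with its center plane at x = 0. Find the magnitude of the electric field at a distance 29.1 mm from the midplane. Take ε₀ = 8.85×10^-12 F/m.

By symmetry E is perpendicular to the slab. A Gaussian pillbox from −29.1 mm to +29.1 mm (face area A) lies entirely within the slab.
Q_enc = ρ·(2x)·A and flux = 2EA, so 2EA = 2ρxA/ε₀ ⇒ E = |ρ|x/ε₀.
E = (2.54×10^-3)(0.0291)/(8.85×10^-12) = 8.35×10^6 N/C.

E ≈ 8.35×10^6 N/C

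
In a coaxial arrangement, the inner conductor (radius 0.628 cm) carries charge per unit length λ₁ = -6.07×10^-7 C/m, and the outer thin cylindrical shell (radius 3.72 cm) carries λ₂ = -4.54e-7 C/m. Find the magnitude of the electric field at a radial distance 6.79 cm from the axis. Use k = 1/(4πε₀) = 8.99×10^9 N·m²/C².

|E| = 2.81e5 V/m

Take a coaxial cylindrical Gaussian surface of radius r = 6.79 cm and length L (r > 3.72 cm, enclosing both).
λ_enc = λ₁ + λ₂ = (-6.07×10^-7) + (-4.54e-7) = -1.061×10^-6 C/m.
Applying ∮E·dA = Q_enc/ε₀ with the end caps contributing no flux:
E = 2k|λ_enc|/r = 2(8.99×10^9)(1.061×10^-6)/(0.0679) = 2.81e5 N/C.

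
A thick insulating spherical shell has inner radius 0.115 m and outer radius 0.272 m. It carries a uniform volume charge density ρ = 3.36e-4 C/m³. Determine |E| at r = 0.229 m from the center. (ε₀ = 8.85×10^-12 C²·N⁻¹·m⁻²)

Use a concentric Gaussian sphere at r = 0.229 m (within the shell material, 0.115 m < r < 0.272 m).
Only the shell between 0.115 m and r is enclosed: Q_enc = ρ·(4π/3)(r³ − a³) = (3.36e-4)·(4π/3)·((0.229)³ − (0.115)³) = 1.476×10^-5 C.
Applying ∮E·dA = Q_enc/ε₀ with Φ = E(4πr²):
E = |Q_enc|/(4πε₀r²) = (1.476×10^-5)/(4π·8.85×10^-12·(0.229)²) = 2.53e6 N/C.

E = 2.53e6 N/C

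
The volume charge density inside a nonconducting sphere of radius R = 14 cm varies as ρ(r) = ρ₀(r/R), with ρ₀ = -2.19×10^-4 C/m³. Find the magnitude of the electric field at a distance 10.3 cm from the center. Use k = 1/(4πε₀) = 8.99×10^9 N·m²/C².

E ≈ 4.69×10^5 N/C

Take a concentric spherical Gaussian surface of radius r = 10.3 cm (r < R).
Q_enc = ∫₀^r ρ(r')·4πr'² dr' = (4πρ₀/R) ∫₀^r r'^3 dr' = 4πρ₀ r^4/(4·R) = -5.531×10^-7 C.
Gauss's law: E·4πr² = Q_enc/ε₀.
E = k|Q_enc|/r² = (8.99×10^9)(5.531e-7)/(0.103)² = 4.69×10^5 N/C.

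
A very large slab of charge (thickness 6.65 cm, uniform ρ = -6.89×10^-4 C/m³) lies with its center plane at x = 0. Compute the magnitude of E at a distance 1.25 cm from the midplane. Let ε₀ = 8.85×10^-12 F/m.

By symmetry E is perpendicular to the slab. A Gaussian pillbox from −1.25 cm to +1.25 cm (face area A) lies entirely within the slab.
Q_enc = ρ·(2x)·A and flux = 2EA, so 2EA = 2ρxA/ε₀ ⇒ E = |ρ|x/ε₀.
E = (6.89×10^-4)(0.0125)/(8.85×10^-12) = 9.73×10^5 N/C.

E ≈ 9.73×10^5 N/C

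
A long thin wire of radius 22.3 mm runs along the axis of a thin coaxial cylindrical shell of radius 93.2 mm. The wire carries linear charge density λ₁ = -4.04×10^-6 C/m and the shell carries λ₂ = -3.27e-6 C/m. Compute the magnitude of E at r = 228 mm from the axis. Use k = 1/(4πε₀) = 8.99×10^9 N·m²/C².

E = 5.76×10^5 N/C

Choose a coaxial cylinder of radius r = 228 mm (arbitrary length L) as the Gaussian surface (r > 93.2 mm, enclosing both).
λ_enc = λ₁ + λ₂ = (-4.04e-6) + (-3.27×10^-6) = -7.31×10^-6 C/m.
Gauss's law: E·2πrL = λ_enc L/ε₀.
E = 2k|λ_enc|/r = 2(8.99×10^9)(7.31×10^-6)/(0.228) = 5.76×10^5 N/C.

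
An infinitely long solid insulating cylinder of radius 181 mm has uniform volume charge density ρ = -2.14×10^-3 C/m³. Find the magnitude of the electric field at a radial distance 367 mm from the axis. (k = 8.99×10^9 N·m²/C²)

Coaxial Gaussian cylinder, radius r = 367 mm, length L (r > 181 mm, full cross-section enclosed).
λ_enc = ρ·πR² = (-2.14×10^-3)π(0.181)² = -2.203×10^-4 C/m.
Applying ∮E·dA = Q_enc/ε₀ with the end caps contributing no flux:
E = 2k|λ_enc|/r = 2(8.99×10^9)(2.203×10^-4)/(0.367) = 1.08×10^7 N/C.

1.08×10^7 V/m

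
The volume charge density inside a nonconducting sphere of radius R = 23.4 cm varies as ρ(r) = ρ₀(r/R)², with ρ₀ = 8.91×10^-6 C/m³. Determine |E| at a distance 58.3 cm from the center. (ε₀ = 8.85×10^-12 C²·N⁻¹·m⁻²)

|E| = 7.59×10^3 N/C

Take a concentric spherical Gaussian surface of radius r = 58.3 cm (r > R, all charge enclosed).
Q_enc = 4π ∫₀^R ρ₀(r'/R)^2 r'² dr' = 4πρ₀R³/5 = 2.869×10^-7 C.
Applying ∮E·dA = Q_enc/ε₀ with Φ = E(4πr²):
E = |Q_enc|/(4πε₀r²) = (2.869×10^-7)/(4π·8.85×10^-12·(0.583)²) = 7.59e3 N/C.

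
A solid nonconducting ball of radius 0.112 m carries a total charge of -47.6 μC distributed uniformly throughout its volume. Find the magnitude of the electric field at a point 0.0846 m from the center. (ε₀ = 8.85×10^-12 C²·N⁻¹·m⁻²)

E ≈ 2.58×10^7 N/C

Take a concentric spherical Gaussian surface of radius r = 0.0846 m (r < R).
For a uniform sphere the enclosed fraction is (r/R)³, so Q_enc = (-47.6 μC)(0.0846/0.112)³ = -2.051×10^-5 C.
Applying ∮E·dA = Q_enc/ε₀ with Φ = E(4πr²):
E = |Q_enc|/(4πε₀r²) = (2.051×10^-5)/(4π·8.85×10^-12·(0.0846)²) = 2.58×10^7 N/C.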